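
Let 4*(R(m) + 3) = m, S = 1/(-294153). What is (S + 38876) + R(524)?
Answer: 11473143611/294153 ≈ 39004.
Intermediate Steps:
S = -1/294153 ≈ -3.3996e-6
R(m) = -3 + m/4
(S + 38876) + R(524) = (-1/294153 + 38876) + (-3 + (¼)*524) = 11435492027/294153 + (-3 + 131) = 11435492027/294153 + 128 = 11473143611/294153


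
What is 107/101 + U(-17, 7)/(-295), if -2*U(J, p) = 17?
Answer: 64847/59590 ≈ 1.0882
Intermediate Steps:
U(J, p) = -17/2 (U(J, p) = -½*17 = -17/2)
107/101 + U(-17, 7)/(-295) = 107/101 - 17/2/(-295) = 107*(1/101) - 17/2*(-1/295) = 107/101 + 17/590 = 64847/59590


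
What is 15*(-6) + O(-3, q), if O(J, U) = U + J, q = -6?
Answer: -99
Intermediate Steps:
O(J, U) = J + U
15*(-6) + O(-3, q) = 15*(-6) + (-3 - 6) = -90 - 9 = -99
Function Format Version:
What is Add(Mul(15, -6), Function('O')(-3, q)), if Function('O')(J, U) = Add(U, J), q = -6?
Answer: -99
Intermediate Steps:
Function('O')(J, U) = Add(J, U)
Add(Mul(15, -6), Function('O')(-3, q)) = Add(Mul(15, -6), Add(-3, -6)) = Add(-90, -9) = -99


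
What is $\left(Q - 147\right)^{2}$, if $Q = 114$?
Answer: $1089$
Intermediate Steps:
$\left(Q - 147\right)^{2} = \left(114 - 147\right)^{2} = \left(-33\right)^{2} = 1089$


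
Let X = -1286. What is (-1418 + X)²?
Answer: 7311616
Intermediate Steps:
(-1418 + X)² = (-1418 - 1286)² = (-2704)² = 7311616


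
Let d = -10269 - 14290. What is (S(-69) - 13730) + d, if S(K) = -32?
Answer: -38321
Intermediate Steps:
d = -24559
(S(-69) - 13730) + d = (-32 - 13730) - 24559 = -13762 - 24559 = -38321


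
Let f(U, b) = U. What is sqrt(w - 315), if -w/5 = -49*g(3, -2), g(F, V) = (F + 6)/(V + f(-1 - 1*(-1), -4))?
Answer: 9*I*sqrt(70)/2 ≈ 37.65*I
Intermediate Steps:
g(F, V) = (6 + F)/V (g(F, V) = (F + 6)/(V + (-1 - 1*(-1))) = (6 + F)/(V + (-1 + 1)) = (6 + F)/(V + 0) = (6 + F)/V)
w = -2205/2 (w = -(-245)*(6 + 3)/(-2) = -(-245)*(-1/2*9) = -(-245)*(-9)/2 = -5*441/2 = -2205/2 ≈ -1102.5)
sqrt(w - 315) = sqrt(-2205/2 - 315) = sqrt(-2835/2) = 9*I*sqrt(70)/2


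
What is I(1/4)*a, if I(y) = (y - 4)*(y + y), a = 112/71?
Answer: -210/71 ≈ -2.9577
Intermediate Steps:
a = 112/71 (a = 112*(1/71) = 112/71 ≈ 1.5775)
I(y) = 2*y*(-4 + y) (I(y) = (-4 + y)*(2*y) = 2*y*(-4 + y))
I(1/4)*a = (2*(-4 + 1/4)/4)*(112/71) = (2*(¼)*(-4 + ¼))*(112/71) = (2*(¼)*(-15/4))*(112/71) = -15/8*112/71 = -210/71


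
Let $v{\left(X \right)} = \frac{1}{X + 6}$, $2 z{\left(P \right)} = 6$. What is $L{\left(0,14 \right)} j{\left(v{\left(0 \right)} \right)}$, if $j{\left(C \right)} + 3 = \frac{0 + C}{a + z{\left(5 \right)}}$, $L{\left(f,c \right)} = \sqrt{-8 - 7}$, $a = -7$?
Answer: $- \frac{73 i \sqrt{15}}{24} \approx - 11.78 i$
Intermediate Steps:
$z{\left(P \right)} = 3$ ($z{\left(P \right)} = \frac{1}{2} \cdot 6 = 3$)
$L{\left(f,c \right)} = i \sqrt{15}$ ($L{\left(f,c \right)} = \sqrt{-15} = i \sqrt{15}$)
$v{\left(X \right)} = \frac{1}{6 + X}$
$j{\left(C \right)} = -3 - \frac{C}{4}$ ($j{\left(C \right)} = -3 + \frac{0 + C}{-7 + 3} = -3 + \frac{C}{-4} = -3 + C \left(- \frac{1}{4}\right) = -3 - \frac{C}{4}$)
$L{\left(0,14 \right)} j{\left(v{\left(0 \right)} \right)} = i \sqrt{15} \left(-3 - \frac{1}{4 \left(6 + 0\right)}\right) = i \sqrt{15} \left(-3 - \frac{1}{4 \cdot 6}\right) = i \sqrt{15} \left(-3 - \frac{1}{24}\right) = i \sqrt{15} \left(- \frac{73}{24}\right) = - \frac{73 i \sqrt{15}}{24}$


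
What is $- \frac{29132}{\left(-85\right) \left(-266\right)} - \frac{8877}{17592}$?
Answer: $- \frac{118866519}{66292520} \approx -1.7931$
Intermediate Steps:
$- \frac{29132}{\left(-85\right) \left(-266\right)} - \frac{8877}{17592} = - \frac{29132}{22610} - \frac{2959}{5864} = \left(-29132\right) \frac{1}{22610} - \frac{2959}{5864} = - \frac{14566}{11305} - \frac{2959}{5864} = - \frac{118866519}{66292520}$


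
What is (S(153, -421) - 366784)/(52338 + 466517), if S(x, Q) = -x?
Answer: -366937/518855 ≈ -0.70720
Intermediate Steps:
(S(153, -421) - 366784)/(52338 + 466517) = (-1*153 - 366784)/(52338 + 466517) = (-153 - 366784)/518855 = -366937*1/518855 = -366937/518855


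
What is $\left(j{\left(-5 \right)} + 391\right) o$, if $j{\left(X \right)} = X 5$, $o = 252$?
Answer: $92232$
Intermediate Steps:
$j{\left(X \right)} = 5 X$
$\left(j{\left(-5 \right)} + 391\right) o = \left(5 \left(-5\right) + 391\right) 252 = \left(-25 + 391\right) 252 = 366 \cdot 252 = 92232$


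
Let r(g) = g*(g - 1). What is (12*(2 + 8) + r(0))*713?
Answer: 85560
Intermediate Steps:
r(g) = g*(-1 + g)
(12*(2 + 8) + r(0))*713 = (12*(2 + 8) + 0*(-1 + 0))*713 = (12*10 + 0*(-1))*713 = (120 + 0)*713 = 120*713 = 85560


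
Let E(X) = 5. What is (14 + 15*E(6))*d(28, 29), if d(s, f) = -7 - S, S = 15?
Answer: -1958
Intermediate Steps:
d(s, f) = -22 (d(s, f) = -7 - 1*15 = -7 - 15 = -22)
(14 + 15*E(6))*d(28, 29) = (14 + 15*5)*(-22) = (14 + 75)*(-22) = 89*(-22) = -1958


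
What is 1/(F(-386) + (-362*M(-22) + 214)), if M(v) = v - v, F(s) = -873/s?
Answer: 386/83477 ≈ 0.0046240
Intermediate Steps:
M(v) = 0
1/(F(-386) + (-362*M(-22) + 214)) = 1/(-873/(-386) + (-362*0 + 214)) = 1/(-873*(-1/386) + (0 + 214)) = 1/(873/386 + 214) = 1/(83477/386) = 386/83477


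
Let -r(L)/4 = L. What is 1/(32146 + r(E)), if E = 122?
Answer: 1/31658 ≈ 3.1588e-5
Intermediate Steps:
r(L) = -4*L
1/(32146 + r(E)) = 1/(32146 - 4*122) = 1/(32146 - 488) = 1/31658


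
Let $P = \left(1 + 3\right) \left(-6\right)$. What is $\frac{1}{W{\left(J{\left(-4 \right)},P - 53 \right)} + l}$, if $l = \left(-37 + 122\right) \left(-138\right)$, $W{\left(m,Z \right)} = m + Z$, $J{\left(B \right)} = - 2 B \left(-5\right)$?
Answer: $- \frac{1}{11847} \approx -8.4409 \cdot 10^{-5}$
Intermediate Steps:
$P = -24$ ($P = 4 \left(-6\right) = -24$)
$J{\left(B \right)} = 10 B$
$W{\left(m,Z \right)} = Z + m$
$l = -11730$ ($l = 85 \left(-138\right) = -11730$)
$\frac{1}{W{\left(J{\left(-4 \right)},P - 53 \right)} + l} = \frac{1}{\left(\left(-24 - 53\right) + 10 \left(-4\right)\right) - 11730} = \frac{1}{\left(-77 - 40\right) - 11730} = \frac{1}{-117 - 11730} = \frac{1}{-11847} = - \frac{1}{11847}$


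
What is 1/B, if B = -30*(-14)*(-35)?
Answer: -1/14700 ≈ -6.8027e-5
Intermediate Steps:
B = -14700 (B = 420*(-35) = -14700)
1/B = 1/(-14700) = -1/14700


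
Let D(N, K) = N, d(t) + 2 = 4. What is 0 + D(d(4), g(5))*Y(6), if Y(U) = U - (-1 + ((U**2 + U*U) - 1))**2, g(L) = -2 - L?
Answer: -9788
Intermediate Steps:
d(t) = 2 (d(t) = -2 + 4 = 2)
Y(U) = U - (-2 + 2*U**2)**2 (Y(U) = U - (-1 + ((U**2 + U**2) - 1))**2 = U - (-1 + (2*U**2 - 1))**2 = U - (-1 + (-1 + 2*U**2))**2 = U - (-2 + 2*U**2)**2)
0 + D(d(4), g(5))*Y(6) = 0 + 2*(6 - 4*(-1 + 6**2)**2) = 0 + 2*(6 - 4*(-1 + 36)**2) = 0 + 2*(6 - 4*35**2) = 0 + 2*(6 - 4*1225) = 0 + 2*(6 - 4900) = 0 + 2*(-4894) = 0 - 9788 = -9788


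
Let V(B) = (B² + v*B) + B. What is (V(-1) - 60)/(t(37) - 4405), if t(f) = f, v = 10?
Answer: 5/312 ≈ 0.016026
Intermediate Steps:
V(B) = B² + 11*B (V(B) = (B² + 10*B) + B = B² + 11*B)
(V(-1) - 60)/(t(37) - 4405) = (-(11 - 1) - 60)/(37 - 4405) = (-1*10 - 60)/(-4368) = (-10 - 60)*(-1/4368) = -70*(-1/4368) = 5/312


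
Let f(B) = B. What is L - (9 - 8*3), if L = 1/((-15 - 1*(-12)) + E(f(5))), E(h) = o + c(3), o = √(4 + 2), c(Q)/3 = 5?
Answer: 347/23 - √6/138 ≈ 15.069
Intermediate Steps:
c(Q) = 15 (c(Q) = 3*5 = 15)
o = √6 ≈ 2.4495
E(h) = 15 + √6 (E(h) = √6 + 15 = 15 + √6)
L = 1/(12 + √6) (L = 1/((-15 - 1*(-12)) + (15 + √6)) = 1/((-15 + 12) + (15 + √6)) = 1/(-3 + (15 + √6)) = 1/(12 + √6) ≈ 0.069207)
L - (9 - 8*3) = (2/23 - √6/138) - (9 - 8*3) = (2/23 - √6/138) - (9 - 24) = (2/23 - √6/138) - 1*(-15) = (2/23 - √6/138) + 15 = 347/23 - √6/138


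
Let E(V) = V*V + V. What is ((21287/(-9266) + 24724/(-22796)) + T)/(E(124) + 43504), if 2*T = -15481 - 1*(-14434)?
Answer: -459763/51487546 ≈ -0.0089296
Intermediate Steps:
T = -1047/2 (T = (-15481 - 1*(-14434))/2 = (-15481 + 14434)/2 = (½)*(-1047) = -1047/2 ≈ -523.50)
E(V) = V + V² (E(V) = V² + V = V + V²)
((21287/(-9266) + 24724/(-22796)) + T)/(E(124) + 43504) = ((21287/(-9266) + 24724/(-22796)) - 1047/2)/(124*(1 + 124) + 43504) = ((21287*(-1/9266) + 24724*(-1/22796)) - 1047/2)/(124*125 + 43504) = ((-21287/9266 - 6181/5699) - 1047/2)/(15500 + 43504) = (-106239/31414 - 1047/2)/59004 = -8275734/15707*1/59004 = -459763/51487546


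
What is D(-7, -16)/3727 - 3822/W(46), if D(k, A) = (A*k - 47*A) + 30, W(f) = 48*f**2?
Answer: 12759533/63090656 ≈ 0.20224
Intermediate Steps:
D(k, A) = 30 - 47*A + A*k (D(k, A) = (-47*A + A*k) + 30 = 30 - 47*A + A*k)
D(-7, -16)/3727 - 3822/W(46) = (30 - 47*(-16) - 16*(-7))/3727 - 3822/(48*46**2) = (30 + 752 + 112)*(1/3727) - 3822/(48*2116) = 894*(1/3727) - 3822/101568 = 894/3727 - 3822*1/101568 = 894/3727 - 637/16928 = 12759533/63090656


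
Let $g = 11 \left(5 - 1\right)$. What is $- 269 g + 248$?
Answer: $-11588$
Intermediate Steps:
$g = 44$ ($g = 11 \cdot 4 = 44$)
$- 269 g + 248 = \left(-269\right) 44 + 248 = -11836 + 248 = -11588$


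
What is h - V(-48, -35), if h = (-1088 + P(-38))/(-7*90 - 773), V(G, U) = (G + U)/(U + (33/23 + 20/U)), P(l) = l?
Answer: -12559793/7710888 ≈ -1.6288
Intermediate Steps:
V(G, U) = (G + U)/(33/23 + U + 20/U) (V(G, U) = (G + U)/(U + (33*(1/23) + 20/U)) = (G + U)/(U + (33/23 + 20/U)) = (G + U)/(33/23 + U + 20/U))
h = 1126/1403 (h = (-1088 - 38)/(-7*90 - 773) = -1126/(-630 - 773) = -1126/(-1403) = -1126*(-1/1403) = 1126/1403 ≈ 0.80257)
h - V(-48, -35) = 1126/1403 - 23*(-35)*(-48 - 35)/(460 + 23*(-35)**2 + 33*(-35)) = 1126/1403 - 23*(-35)*(-83)/(460 + 23*1225 - 1155) = 1126/1403 - 23*(-35)*(-83)/(460 + 28175 - 1155) = 1126/1403 - 23*(-35)*(-83)/27480 = 1126/1403 - 1*13363/5496 = 1126/1403 - 13363/5496 = -12559793/7710888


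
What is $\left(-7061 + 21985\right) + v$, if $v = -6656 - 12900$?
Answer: $-4632$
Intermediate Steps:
$v = -19556$
$\left(-7061 + 21985\right) + v = \left(-7061 + 21985\right) - 19556 = 14924 - 19556 = -4632$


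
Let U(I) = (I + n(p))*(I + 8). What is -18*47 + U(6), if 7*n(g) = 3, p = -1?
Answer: -756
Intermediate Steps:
n(g) = 3/7 (n(g) = (⅐)*3 = 3/7)
U(I) = (8 + I)*(3/7 + I) (U(I) = (I + 3/7)*(I + 8) = (3/7 + I)*(8 + I) = (8 + I)*(3/7 + I))
-18*47 + U(6) = -18*47 + (24/7 + 6² + (59/7)*6) = -846 + (24/7 + 36 + 354/7) = -846 + 90 = -756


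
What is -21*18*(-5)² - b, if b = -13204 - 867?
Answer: 4621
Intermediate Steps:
b = -14071
-21*18*(-5)² - b = -21*18*(-5)² - 1*(-14071) = -378*25 + 14071 = -9450 + 14071 = 4621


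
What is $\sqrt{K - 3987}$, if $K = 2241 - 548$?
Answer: $i \sqrt{2294} \approx 47.896 i$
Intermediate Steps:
$K = 1693$
$\sqrt{K - 3987} = \sqrt{1693 - 3987} = \sqrt{-2294} = i \sqrt{2294}$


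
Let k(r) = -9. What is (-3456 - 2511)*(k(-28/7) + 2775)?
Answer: -16504722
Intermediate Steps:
(-3456 - 2511)*(k(-28/7) + 2775) = (-3456 - 2511)*(-9 + 2775) = -5967*2766 = -16504722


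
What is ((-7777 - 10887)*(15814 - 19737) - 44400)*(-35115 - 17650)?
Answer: -3861051015080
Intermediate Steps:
((-7777 - 10887)*(15814 - 19737) - 44400)*(-35115 - 17650) = (-18664*(-3923) - 44400)*(-52765) = (73218872 - 44400)*(-52765) = 73174472*(-52765) = -3861051015080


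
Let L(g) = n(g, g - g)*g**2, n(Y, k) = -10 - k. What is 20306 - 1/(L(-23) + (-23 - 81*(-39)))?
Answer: 43739125/2154 ≈ 20306.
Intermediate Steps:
L(g) = -10*g**2 (L(g) = (-10 - (g - g))*g**2 = (-10 - 1*0)*g**2 = (-10 + 0)*g**2 = -10*g**2)
20306 - 1/(L(-23) + (-23 - 81*(-39))) = 20306 - 1/(-10*(-23)**2 + (-23 - 81*(-39))) = 20306 - 1/(-10*529 + (-23 + 3159)) = 20306 - 1/(-5290 + 3136) = 20306 - 1/(-2154) = 20306 - 1*(-1/2154) = 20306 + 1/2154 = 43739125/2154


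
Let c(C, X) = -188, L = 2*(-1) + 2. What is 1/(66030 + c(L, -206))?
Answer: 1/65842 ≈ 1.5188e-5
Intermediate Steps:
L = 0 (L = -2 + 2 = 0)
1/(66030 + c(L, -206)) = 1/(66030 - 188) = 1/65842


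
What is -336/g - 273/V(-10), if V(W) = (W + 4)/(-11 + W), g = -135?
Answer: -85771/90 ≈ -953.01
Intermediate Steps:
V(W) = (4 + W)/(-11 + W)
-336/g - 273/V(-10) = -336/(-135) - 273*(-11 - 10)/(4 - 10) = -336*(-1/135) - 273/(-6/(-21)) = 112/45 - 273/((-1/21*(-6))) = 112/45 - 273/2/7 = 112/45 - 273*7/2 = 112/45 - 1911/2 = -85771/90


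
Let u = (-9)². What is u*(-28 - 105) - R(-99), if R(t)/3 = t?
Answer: -10476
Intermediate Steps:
R(t) = 3*t
u = 81
u*(-28 - 105) - R(-99) = 81*(-28 - 105) - 3*(-99) = 81*(-133) - 1*(-297) = -10773 + 297 = -10476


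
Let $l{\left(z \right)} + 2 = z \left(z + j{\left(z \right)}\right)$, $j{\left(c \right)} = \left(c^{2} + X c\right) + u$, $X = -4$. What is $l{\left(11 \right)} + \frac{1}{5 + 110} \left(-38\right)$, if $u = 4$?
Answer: $\frac{116112}{115} \approx 1009.7$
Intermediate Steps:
$j{\left(c \right)} = 4 + c^{2} - 4 c$ ($j{\left(c \right)} = \left(c^{2} - 4 c\right) + 4 = 4 + c^{2} - 4 c$)
$l{\left(z \right)} = -2 + z \left(4 + z^{2} - 3 z\right)$ ($l{\left(z \right)} = -2 + z \left(z + \left(4 + z^{2} - 4 z\right)\right) = -2 + z \left(4 + z^{2} - 3 z\right)$)
$l{\left(11 \right)} + \frac{1}{5 + 110} \left(-38\right) = \left(-2 + 11^{3} - 3 \cdot 11^{2} + 4 \cdot 11\right) + \frac{1}{5 + 110} \left(-38\right) = \left(-2 + 1331 - 363 + 44\right) + \frac{1}{115} \left(-38\right) = 1010 - \frac{38}{115} = \frac{116112}{115}$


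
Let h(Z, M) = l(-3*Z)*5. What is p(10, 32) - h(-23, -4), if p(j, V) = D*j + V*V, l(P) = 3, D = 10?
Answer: 1109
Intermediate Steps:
h(Z, M) = 15 (h(Z, M) = 3*5 = 15)
p(j, V) = V² + 10*j (p(j, V) = 10*j + V*V = 10*j + V² = V² + 10*j)
p(10, 32) - h(-23, -4) = (32² + 10*10) - 1*15 = (1024 + 100) - 15 = 1124 - 15 = 1109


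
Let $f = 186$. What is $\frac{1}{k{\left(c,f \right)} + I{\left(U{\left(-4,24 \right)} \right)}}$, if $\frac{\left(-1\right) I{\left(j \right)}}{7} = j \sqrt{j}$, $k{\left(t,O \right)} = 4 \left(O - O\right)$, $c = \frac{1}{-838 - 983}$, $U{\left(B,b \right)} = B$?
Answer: $- \frac{i}{56} \approx - 0.017857 i$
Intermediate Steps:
$c = - \frac{1}{1821}$ ($c = \frac{1}{-1821} = - \frac{1}{1821} \approx -0.00054915$)
$k{\left(t,O \right)} = 0$ ($k{\left(t,O \right)} = 4 \cdot 0 = 0$)
$I{\left(j \right)} = - 7 j^{\frac{3}{2}}$ ($I{\left(j \right)} = - 7 j \sqrt{j} = - 7 j^{\frac{3}{2}}$)
$\frac{1}{k{\left(c,f \right)} + I{\left(U{\left(-4,24 \right)} \right)}} = \frac{1}{0 - 7 \left(-4\right)^{\frac{3}{2}}} = \frac{1}{0 - 7 \left(- 8 i\right)} = \frac{1}{0 + 56 i} = \frac{1}{56 i} = - \frac{i}{56}$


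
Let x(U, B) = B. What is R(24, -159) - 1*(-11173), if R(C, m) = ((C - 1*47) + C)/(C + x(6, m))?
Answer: 1508354/135 ≈ 11173.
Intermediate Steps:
R(C, m) = (-47 + 2*C)/(C + m) (R(C, m) = ((C - 1*47) + C)/(C + m) = ((C - 47) + C)/(C + m) = ((-47 + C) + C)/(C + m) = (-47 + 2*C)/(C + m))
R(24, -159) - 1*(-11173) = (-47 + 2*24)/(24 - 159) - 1*(-11173) = (-47 + 48)/(-135) + 11173 = -1/135*1 + 11173 = -1/135 + 11173 = 1508354/135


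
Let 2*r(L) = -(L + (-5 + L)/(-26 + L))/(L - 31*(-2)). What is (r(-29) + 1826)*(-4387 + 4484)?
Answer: 643104277/3630 ≈ 1.7716e+5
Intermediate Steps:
r(L) = -(L + (-5 + L)/(-26 + L))/(2*(62 + L)) (r(L) = (-(L + (-5 + L)/(-26 + L))/(L - 31*(-2)))/2 = (-(L + (-5 + L)/(-26 + L))/(L + 62))/2 = (-(L + (-5 + L)/(-26 + L))/(62 + L))/2 = -(L + (-5 + L)/(-26 + L))/(2*(62 + L)))
(r(-29) + 1826)*(-4387 + 4484) = ((5 - 1*(-29)² + 25*(-29))/(2*(-1612 + (-29)² + 36*(-29))) + 1826)*(-4387 + 4484) = ((5 - 1*841 - 725)/(2*(-1612 + 841 - 1044)) + 1826)*97 = ((½)*(5 - 841 - 725)/(-1815) + 1826)*97 = ((½)*(-1/1815)*(-1561) + 1826)*97 = (1561/3630 + 1826)*97 = (6629941/3630)*97 = 643104277/3630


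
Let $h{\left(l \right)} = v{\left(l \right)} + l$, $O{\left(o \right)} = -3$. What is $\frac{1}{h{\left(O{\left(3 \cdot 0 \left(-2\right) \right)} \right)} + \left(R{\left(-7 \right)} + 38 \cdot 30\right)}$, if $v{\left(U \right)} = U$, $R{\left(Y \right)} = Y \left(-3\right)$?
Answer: $\frac{1}{1155} \approx 0.0008658$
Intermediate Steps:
$R{\left(Y \right)} = - 3 Y$
$h{\left(l \right)} = 2 l$ ($h{\left(l \right)} = l + l = 2 l$)
$\frac{1}{h{\left(O{\left(3 \cdot 0 \left(-2\right) \right)} \right)} + \left(R{\left(-7 \right)} + 38 \cdot 30\right)} = \frac{1}{2 \left(-3\right) + \left(\left(-3\right) \left(-7\right) + 38 \cdot 30\right)} = \frac{1}{-6 + \left(21 + 1140\right)} = \frac{1}{-6 + 1161} = \frac{1}{1155}$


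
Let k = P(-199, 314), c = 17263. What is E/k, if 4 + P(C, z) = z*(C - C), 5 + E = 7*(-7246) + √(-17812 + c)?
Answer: 50727/4 - 3*I*√61/4 ≈ 12682.0 - 5.8577*I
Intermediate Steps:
E = -50727 + 3*I*√61 (E = -5 + (7*(-7246) + √(-17812 + 17263)) = -5 + (-50722 + √(-549)) = -5 + (-50722 + 3*I*√61) = -50727 + 3*I*√61 ≈ -50727.0 + 23.431*I)
P(C, z) = -4 (P(C, z) = -4 + z*(C - C) = -4 + z*0 = -4 + 0 = -4)
k = -4
E/k = (-50727 + 3*I*√61)/(-4) = (-50727 + 3*I*√61)*(-¼) = 50727/4 - 3*I*√61/4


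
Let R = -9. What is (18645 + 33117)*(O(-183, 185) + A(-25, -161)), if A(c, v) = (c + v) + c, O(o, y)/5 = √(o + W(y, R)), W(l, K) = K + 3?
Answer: -10921782 + 776430*I*√21 ≈ -1.0922e+7 + 3.558e+6*I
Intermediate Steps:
W(l, K) = 3 + K
O(o, y) = 5*√(-6 + o) (O(o, y) = 5*√(o + (3 - 9)) = 5*√(o - 6) = 5*√(-6 + o))
A(c, v) = v + 2*c
(18645 + 33117)*(O(-183, 185) + A(-25, -161)) = (18645 + 33117)*(5*√(-6 - 183) + (-161 + 2*(-25))) = 51762*(5*√(-189) + (-161 - 50)) = 51762*(5*(3*I*√21) - 211) = 51762*(15*I*√21 - 211) = 51762*(-211 + 15*I*√21) = -10921782 + 776430*I*√21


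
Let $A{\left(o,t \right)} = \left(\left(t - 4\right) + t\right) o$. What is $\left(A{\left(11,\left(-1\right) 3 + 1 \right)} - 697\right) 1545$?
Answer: $-1212825$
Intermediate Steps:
$A{\left(o,t \right)} = o \left(-4 + 2 t\right)$ ($A{\left(o,t \right)} = \left(\left(-4 + t\right) + t\right) o = \left(-4 + 2 t\right) o = o \left(-4 + 2 t\right)$)
$\left(A{\left(11,\left(-1\right) 3 + 1 \right)} - 697\right) 1545 = \left(2 \cdot 11 \left(-2 + \left(\left(-1\right) 3 + 1\right)\right) - 697\right) 1545 = \left(2 \cdot 11 \left(-2 + \left(-3 + 1\right)\right) - 697\right) 1545 = \left(2 \cdot 11 \left(-2 - 2\right) - 697\right) 1545 = \left(2 \cdot 11 \left(-4\right) - 697\right) 1545 = \left(-88 - 697\right) 1545 = \left(-785\right) 1545 = -1212825$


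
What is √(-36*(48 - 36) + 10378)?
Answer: √9946 ≈ 99.730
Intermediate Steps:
√(-36*(48 - 36) + 10378) = √(-36*12 + 10378) = √(-432 + 10378) = √9946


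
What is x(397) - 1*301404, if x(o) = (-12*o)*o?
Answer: -2192712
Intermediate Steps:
x(o) = -12*o**2
x(397) - 1*301404 = -12*397**2 - 1*301404 = -12*157609 - 301404 = -1891308 - 301404 = -2192712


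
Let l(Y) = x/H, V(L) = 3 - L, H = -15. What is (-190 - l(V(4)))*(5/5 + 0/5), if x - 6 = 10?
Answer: -2834/15 ≈ -188.93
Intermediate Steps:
x = 16 (x = 6 + 10 = 16)
l(Y) = -16/15 (l(Y) = 16/(-15) = 16*(-1/15) = -16/15)
(-190 - l(V(4)))*(5/5 + 0/5) = (-190 - 1*(-16/15))*(5/5 + 0/5) = (-190 + 16/15)*(5*(⅕) + 0*(⅕)) = -2834*(1 + 0)/15 = -2834/15*1 = -2834/15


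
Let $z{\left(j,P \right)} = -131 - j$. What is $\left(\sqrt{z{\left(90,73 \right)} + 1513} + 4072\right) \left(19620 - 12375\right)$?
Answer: $29501640 + 14490 \sqrt{323} \approx 2.9762 \cdot 10^{7}$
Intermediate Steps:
$\left(\sqrt{z{\left(90,73 \right)} + 1513} + 4072\right) \left(19620 - 12375\right) = \left(\sqrt{\left(-131 - 90\right) + 1513} + 4072\right) \left(19620 - 12375\right) = \left(\sqrt{\left(-131 - 90\right) + 1513} + 4072\right) 7245 = \left(\sqrt{-221 + 1513} + 4072\right) 7245 = \left(\sqrt{1292} + 4072\right) 7245 = \left(2 \sqrt{323} + 4072\right) 7245 = \left(4072 + 2 \sqrt{323}\right) 7245 = 29501640 + 14490 \sqrt{323}$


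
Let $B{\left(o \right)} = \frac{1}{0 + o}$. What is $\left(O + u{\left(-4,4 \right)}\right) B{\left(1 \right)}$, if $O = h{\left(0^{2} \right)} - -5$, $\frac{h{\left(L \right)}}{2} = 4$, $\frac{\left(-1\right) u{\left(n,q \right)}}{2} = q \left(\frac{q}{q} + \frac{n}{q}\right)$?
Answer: $13$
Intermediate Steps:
$B{\left(o \right)} = \frac{1}{o}$
$u{\left(n,q \right)} = - 2 q \left(1 + \frac{n}{q}\right)$ ($u{\left(n,q \right)} = - 2 q \left(\frac{q}{q} + \frac{n}{q}\right) = - 2 q \left(1 + \frac{n}{q}\right)$)
$h{\left(L \right)} = 8$ ($h{\left(L \right)} = 2 \cdot 4 = 8$)
$O = 13$ ($O = 8 - -5 = 8 + 5 = 13$)
$\left(O + u{\left(-4,4 \right)}\right) B{\left(1 \right)} = \frac{13 - 0}{1} = \left(13 + \left(8 - 8\right)\right) 1 = \left(13 + 0\right) 1 = 13 \cdot 1 = 13$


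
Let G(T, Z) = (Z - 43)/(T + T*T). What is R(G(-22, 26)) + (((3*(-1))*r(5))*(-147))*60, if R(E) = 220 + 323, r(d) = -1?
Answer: -25917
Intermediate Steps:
G(T, Z) = (-43 + Z)/(T + T²)
R(E) = 543
R(G(-22, 26)) + (((3*(-1))*r(5))*(-147))*60 = 543 + (((3*(-1))*(-1))*(-147))*60 = 543 + (-3*(-1)*(-147))*60 = 543 + (3*(-147))*60 = 543 - 441*60 = 543 - 26460 = -25917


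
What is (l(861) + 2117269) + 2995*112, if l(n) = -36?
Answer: 2452673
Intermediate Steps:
(l(861) + 2117269) + 2995*112 = (-36 + 2117269) + 2995*112 = 2117233 + 335440 = 2452673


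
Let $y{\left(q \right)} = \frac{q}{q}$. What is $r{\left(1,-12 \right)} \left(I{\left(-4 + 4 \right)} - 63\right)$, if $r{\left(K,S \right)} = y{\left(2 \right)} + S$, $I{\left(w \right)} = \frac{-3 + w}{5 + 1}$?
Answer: $\frac{1397}{2} \approx 698.5$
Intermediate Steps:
$y{\left(q \right)} = 1$
$I{\left(w \right)} = - \frac{1}{2} + \frac{w}{6}$ ($I{\left(w \right)} = \frac{-3 + w}{6} = \left(-3 + w\right) \frac{1}{6} = - \frac{1}{2} + \frac{w}{6}$)
$r{\left(K,S \right)} = 1 + S$
$r{\left(1,-12 \right)} \left(I{\left(-4 + 4 \right)} - 63\right) = \left(1 - 12\right) \left(\left(- \frac{1}{2} + \frac{-4 + 4}{6}\right) - 63\right) = - 11 \left(\left(- \frac{1}{2} + \frac{1}{6} \cdot 0\right) - 63\right) = - 11 \left(\left(- \frac{1}{2} + 0\right) - 63\right) = - 11 \left(- \frac{1}{2} - 63\right) = \left(-11\right) \left(- \frac{127}{2}\right) = \frac{1397}{2}$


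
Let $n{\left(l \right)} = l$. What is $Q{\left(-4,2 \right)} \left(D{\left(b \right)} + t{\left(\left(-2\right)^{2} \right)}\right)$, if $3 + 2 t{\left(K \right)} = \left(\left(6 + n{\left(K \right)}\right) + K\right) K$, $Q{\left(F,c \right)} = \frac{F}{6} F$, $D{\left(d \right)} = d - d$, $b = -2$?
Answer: $\frac{212}{3} \approx 70.667$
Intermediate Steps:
$D{\left(d \right)} = 0$
$Q{\left(F,c \right)} = \frac{F^{2}}{6}$ ($Q{\left(F,c \right)} = F \frac{1}{6} F = \frac{F}{6} F = \frac{F^{2}}{6}$)
$t{\left(K \right)} = - \frac{3}{2} + \frac{K \left(6 + 2 K\right)}{2}$ ($t{\left(K \right)} = - \frac{3}{2} + \frac{\left(\left(6 + K\right) + K\right) K}{2} = - \frac{3}{2} + \frac{\left(6 + 2 K\right) K}{2} = - \frac{3}{2} + \frac{K \left(6 + 2 K\right)}{2}$)
$Q{\left(-4,2 \right)} \left(D{\left(b \right)} + t{\left(\left(-2\right)^{2} \right)}\right) = \frac{\left(-4\right)^{2}}{6} \left(0 + \left(- \frac{3}{2} + \left(\left(-2\right)^{2}\right)^{2} + 3 \left(-2\right)^{2}\right)\right) = \frac{1}{6} \cdot 16 \left(0 + \left(- \frac{3}{2} + 4^{2} + 3 \cdot 4\right)\right) = \frac{8 \left(0 + \left(- \frac{3}{2} + 16 + 12\right)\right)}{3} = \frac{8 \left(0 + \frac{53}{2}\right)}{3} = \frac{8}{3} \cdot \frac{53}{2} = \frac{212}{3}$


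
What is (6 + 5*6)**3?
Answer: 46656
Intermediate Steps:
(6 + 5*6)**3 = (6 + 30)**3 = 36**3 = 46656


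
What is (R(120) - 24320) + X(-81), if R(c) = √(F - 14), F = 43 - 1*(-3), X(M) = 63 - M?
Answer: -24176 + 4*√2 ≈ -24170.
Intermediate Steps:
F = 46 (F = 43 + 3 = 46)
R(c) = 4*√2 (R(c) = √(46 - 14) = √32 = 4*√2)
(R(120) - 24320) + X(-81) = (4*√2 - 24320) + (63 - 1*(-81)) = (-24320 + 4*√2) + (63 + 81) = (-24320 + 4*√2) + 144 = -24176 + 4*√2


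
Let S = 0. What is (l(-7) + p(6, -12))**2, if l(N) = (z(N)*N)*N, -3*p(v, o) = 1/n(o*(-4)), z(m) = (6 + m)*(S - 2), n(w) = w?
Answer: 199120321/20736 ≈ 9602.6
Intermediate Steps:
z(m) = -12 - 2*m (z(m) = (6 + m)*(0 - 2) = (6 + m)*(-2) = -12 - 2*m)
p(v, o) = 1/(12*o) (p(v, o) = -(-1/(4*o))/3 = -(-1)/(12*o) = 1/(12*o))
l(N) = N**2*(-12 - 2*N) (l(N) = ((-12 - 2*N)*N)*N = (N*(-12 - 2*N))*N = N**2*(-12 - 2*N))
(l(-7) + p(6, -12))**2 = (2*(-7)**2*(-6 - 1*(-7)) + (1/12)/(-12))**2 = (2*49*(-6 + 7) + (1/12)*(-1/12))**2 = (2*49*1 - 1/144)**2 = (98 - 1/144)**2 = (14111/144)**2 = 199120321/20736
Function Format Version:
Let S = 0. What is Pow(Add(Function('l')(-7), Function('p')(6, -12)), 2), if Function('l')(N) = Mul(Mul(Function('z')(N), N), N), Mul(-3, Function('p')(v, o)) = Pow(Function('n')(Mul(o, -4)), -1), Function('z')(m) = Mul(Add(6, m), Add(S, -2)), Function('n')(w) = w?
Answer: Rational(199120321, 20736) ≈ 9602.6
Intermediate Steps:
Function('z')(m) = Add(-12, Mul(-2, m)) (Function('z')(m) = Mul(Add(6, m), Add(0, -2)) = Mul(Add(6, m), -2) = Add(-12, Mul(-2, m)))
Function('p')(v, o) = Mul(Rational(1, 12), Pow(o, -1)) (Function('p')(v, o) = Mul(Rational(-1, 3), Pow(Mul(o, -4), -1)) = Mul(Rational(-1, 3), Pow(Mul(-4, o), -1)) = Mul(Rational(-1, 3), Mul(Rational(-1, 4), Pow(o, -1))) = Mul(Rational(1, 12), Pow(o, -1)))
Function('l')(N) = Mul(Pow(N, 2), Add(-12, Mul(-2, N))) (Function('l')(N) = Mul(Mul(Add(-12, Mul(-2, N)), N), N) = Mul(Mul(N, Add(-12, Mul(-2, N))), N) = Mul(Pow(N, 2), Add(-12, Mul(-2, N))))
Pow(Add(Function('l')(-7), Function('p')(6, -12)), 2) = Pow(Add(Mul(2, Pow(-7, 2), Add(-6, Mul(-1, -7))), Mul(Rational(1, 12), Pow(-12, -1))), 2) = Pow(Add(Mul(2, 49, Add(-6, 7)), Mul(Rational(1, 12), Rational(-1, 12))), 2) = Pow(Add(Mul(2, 49, 1), Rational(-1, 144)), 2) = Pow(Add(98, Rational(-1, 144)), 2) = Pow(Rational(14111, 144), 2) = Rational(199120321, 20736)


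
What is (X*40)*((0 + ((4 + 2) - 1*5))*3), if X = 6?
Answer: 720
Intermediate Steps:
(X*40)*((0 + ((4 + 2) - 1*5))*3) = (6*40)*((0 + ((4 + 2) - 1*5))*3) = 240*((0 + (6 - 5))*3) = 240*((0 + 1)*3) = 240*(1*3) = 240*3 = 720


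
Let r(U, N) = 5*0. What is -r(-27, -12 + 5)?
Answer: 0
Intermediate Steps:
r(U, N) = 0
-r(-27, -12 + 5) = -1*0 = 0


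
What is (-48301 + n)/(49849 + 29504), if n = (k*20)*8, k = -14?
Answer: -16847/26451 ≈ -0.63691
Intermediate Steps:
n = -2240 (n = -14*20*8 = -280*8 = -2240)
(-48301 + n)/(49849 + 29504) = (-48301 - 2240)/(49849 + 29504) = -50541/79353 = -50541*1/79353 = -16847/26451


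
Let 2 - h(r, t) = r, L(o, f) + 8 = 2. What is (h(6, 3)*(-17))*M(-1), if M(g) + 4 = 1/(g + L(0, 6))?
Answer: -1972/7 ≈ -281.71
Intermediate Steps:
L(o, f) = -6 (L(o, f) = -8 + 2 = -6)
h(r, t) = 2 - r
M(g) = -4 + 1/(-6 + g) (M(g) = -4 + 1/(g - 6) = -4 + 1/(-6 + g))
(h(6, 3)*(-17))*M(-1) = ((2 - 1*6)*(-17))*((25 - 4*(-1))/(-6 - 1)) = ((2 - 6)*(-17))*((25 + 4)/(-7)) = (-4*(-17))*(-⅐*29) = 68*(-29/7) = -1972/7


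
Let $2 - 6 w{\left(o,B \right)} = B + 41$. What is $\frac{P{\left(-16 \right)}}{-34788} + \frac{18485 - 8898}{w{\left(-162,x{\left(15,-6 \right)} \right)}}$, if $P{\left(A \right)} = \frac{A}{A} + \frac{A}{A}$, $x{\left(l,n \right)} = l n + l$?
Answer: $\frac{13896356}{8697} \approx 1597.8$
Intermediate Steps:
$x{\left(l,n \right)} = l + l n$
$w{\left(o,B \right)} = - \frac{13}{2} - \frac{B}{6}$ ($w{\left(o,B \right)} = \frac{1}{3} - \frac{B + 41}{6} = \frac{1}{3} - \frac{41 + B}{6} = \frac{1}{3} - \left(\frac{41}{6} + \frac{B}{6}\right) = - \frac{13}{2} - \frac{B}{6}$)
$P{\left(A \right)} = 2$ ($P{\left(A \right)} = 1 + 1 = 2$)
$\frac{P{\left(-16 \right)}}{-34788} + \frac{18485 - 8898}{w{\left(-162,x{\left(15,-6 \right)} \right)}} = \frac{2}{-34788} + \frac{18485 - 8898}{- \frac{13}{2} - \frac{15 \left(1 - 6\right)}{6}} = 2 \left(- \frac{1}{34788}\right) + \frac{18485 - 8898}{- \frac{13}{2} - \frac{15 \left(-5\right)}{6}} = - \frac{1}{17394} + \frac{9587}{- \frac{13}{2} - - \frac{25}{2}} = - \frac{1}{17394} + \frac{9587}{- \frac{13}{2} + \frac{25}{2}} = - \frac{1}{17394} + \frac{9587}{6} = \frac{13896356}{8697}$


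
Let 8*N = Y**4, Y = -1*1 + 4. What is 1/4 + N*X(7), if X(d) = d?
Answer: 569/8 ≈ 71.125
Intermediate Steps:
Y = 3 (Y = -1 + 4 = 3)
N = 81/8 (N = (1/8)*3**4 = (1/8)*81 = 81/8 ≈ 10.125)
1/4 + N*X(7) = 1/4 + (81/8)*7 = 1/4 + 567/8 = 569/8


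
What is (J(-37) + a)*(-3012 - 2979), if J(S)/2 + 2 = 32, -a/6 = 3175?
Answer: 113769090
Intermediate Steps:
a = -19050 (a = -6*3175 = -19050)
J(S) = 60 (J(S) = -4 + 2*32 = -4 + 64 = 60)
(J(-37) + a)*(-3012 - 2979) = (60 - 19050)*(-3012 - 2979) = -18990*(-5991) = 113769090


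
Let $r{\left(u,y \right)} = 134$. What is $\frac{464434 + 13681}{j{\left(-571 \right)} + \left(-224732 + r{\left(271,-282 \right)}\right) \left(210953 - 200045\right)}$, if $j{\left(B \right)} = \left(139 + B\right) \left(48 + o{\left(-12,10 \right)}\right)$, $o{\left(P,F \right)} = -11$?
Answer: $- \frac{478115}{2449930968} \approx -0.00019515$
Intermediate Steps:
$j{\left(B \right)} = 5143 + 37 B$ ($j{\left(B \right)} = \left(139 + B\right) \left(48 - 11\right) = \left(139 + B\right) 37 = 5143 + 37 B$)
$\frac{464434 + 13681}{j{\left(-571 \right)} + \left(-224732 + r{\left(271,-282 \right)}\right) \left(210953 - 200045\right)} = \frac{464434 + 13681}{\left(5143 + 37 \left(-571\right)\right) + \left(-224732 + 134\right) \left(210953 - 200045\right)} = \frac{478115}{\left(5143 - 21127\right) - 2449914984} = \frac{478115}{-15984 - 2449914984} = \frac{478115}{-2449930968} = 478115 \left(- \frac{1}{2449930968}\right) = - \frac{478115}{2449930968}$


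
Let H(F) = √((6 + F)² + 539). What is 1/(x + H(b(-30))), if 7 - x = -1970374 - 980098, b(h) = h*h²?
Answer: 2950479/8704597652866 - 5*√29147063/8704597652866 ≈ 3.3586e-7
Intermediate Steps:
b(h) = h³
x = 2950479 (x = 7 - (-1970374 - 980098) = 7 - 1*(-2950472) = 7 + 2950472 = 2950479)
H(F) = √(539 + (6 + F)²)
1/(x + H(b(-30))) = 1/(2950479 + √(539 + (6 + (-30)³)²)) = 1/(2950479 + √(539 + (6 - 27000)²)) = 1/(2950479 + √(539 + (-26994)²)) = 1/(2950479 + √(539 + 728676036)) = 1/(2950479 + √728676575) = 1/(2950479 + 5*√29147063)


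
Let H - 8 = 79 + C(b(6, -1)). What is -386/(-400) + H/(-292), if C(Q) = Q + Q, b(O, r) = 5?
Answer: 9239/14600 ≈ 0.63281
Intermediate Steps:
C(Q) = 2*Q
H = 97 (H = 8 + (79 + 2*5) = 8 + (79 + 10) = 8 + 89 = 97)
-386/(-400) + H/(-292) = -386/(-400) + 97/(-292) = -386*(-1/400) + 97*(-1/292) = 193/200 - 97/292 = 9239/14600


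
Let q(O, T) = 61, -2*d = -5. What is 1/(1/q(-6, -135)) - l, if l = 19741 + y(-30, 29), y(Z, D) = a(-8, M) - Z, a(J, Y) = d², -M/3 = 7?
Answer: -78865/4 ≈ -19716.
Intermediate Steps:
d = 5/2 (d = -½*(-5) = 5/2 ≈ 2.5000)
M = -21 (M = -3*7 = -21)
a(J, Y) = 25/4 (a(J, Y) = (5/2)² = 25/4)
y(Z, D) = 25/4 - Z
l = 79109/4 (l = 19741 + (25/4 - 1*(-30)) = 19741 + (25/4 + 30) = 19741 + 145/4 = 79109/4 ≈ 19777.)
1/(1/q(-6, -135)) - l = 1/(1/61) - 1*79109/4 = 1/(1/61) - 79109/4 = 61 - 79109/4 = -78865/4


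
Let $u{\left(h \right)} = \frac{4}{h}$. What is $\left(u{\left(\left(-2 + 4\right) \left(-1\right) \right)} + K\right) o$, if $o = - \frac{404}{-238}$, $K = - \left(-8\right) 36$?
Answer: $\frac{57772}{119} \approx 485.48$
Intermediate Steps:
$K = 288$ ($K = \left(-1\right) \left(-288\right) = 288$)
$o = \frac{202}{119}$ ($o = \left(-404\right) \left(- \frac{1}{238}\right) = \frac{202}{119} \approx 1.6975$)
$\left(u{\left(\left(-2 + 4\right) \left(-1\right) \right)} + K\right) o = \left(\frac{4}{\left(-2 + 4\right) \left(-1\right)} + 288\right) \frac{202}{119} = \left(\frac{4}{2 \left(-1\right)} + 288\right) \frac{202}{119} = \left(\frac{4}{-2} + 288\right) \frac{202}{119} = \left(4 \left(- \frac{1}{2}\right) + 288\right) \frac{202}{119} = \left(-2 + 288\right) \frac{202}{119} = 286 \cdot \frac{202}{119} = \frac{57772}{119}$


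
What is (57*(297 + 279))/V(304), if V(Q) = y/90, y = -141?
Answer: -984960/47 ≈ -20957.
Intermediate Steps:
V(Q) = -47/30 (V(Q) = -141/90 = -141*1/90 = -47/30)
(57*(297 + 279))/V(304) = (57*(297 + 279))/(-47/30) = (57*576)*(-30/47) = 32832*(-30/47) = -984960/47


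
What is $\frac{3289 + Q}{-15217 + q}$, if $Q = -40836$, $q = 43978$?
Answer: $- \frac{37547}{28761} \approx -1.3055$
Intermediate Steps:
$\frac{3289 + Q}{-15217 + q} = \frac{3289 - 40836}{-15217 + 43978} = - \frac{37547}{28761}$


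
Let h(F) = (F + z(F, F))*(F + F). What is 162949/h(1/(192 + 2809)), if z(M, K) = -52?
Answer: -1467518856949/312102 ≈ -4.7020e+6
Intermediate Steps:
h(F) = 2*F*(-52 + F) (h(F) = (F - 52)*(F + F) = (-52 + F)*(2*F) = 2*F*(-52 + F))
162949/h(1/(192 + 2809)) = 162949/((2*(-52 + 1/(192 + 2809))/(192 + 2809))) = 162949/((2*(-52 + 1/3001)/3001)) = 162949/((2*(1/3001)*(-52 + 1/3001))) = 162949/((2*(1/3001)*(-156051/3001))) = 162949/(-312102/9006001) = 162949*(-9006001/312102) = -1467518856949/312102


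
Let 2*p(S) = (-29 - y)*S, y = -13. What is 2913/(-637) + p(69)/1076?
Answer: -871503/171353 ≈ -5.0860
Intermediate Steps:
p(S) = -8*S (p(S) = ((-29 - 1*(-13))*S)/2 = ((-29 + 13)*S)/2 = (-16*S)/2 = -8*S)
2913/(-637) + p(69)/1076 = 2913/(-637) - 8*69/1076 = 2913*(-1/637) - 552*1/1076 = -2913/637 - 138/269 = -871503/171353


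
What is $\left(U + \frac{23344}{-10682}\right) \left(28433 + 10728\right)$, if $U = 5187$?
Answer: $\frac{1084450132295}{5341} \approx 2.0304 \cdot 10^{8}$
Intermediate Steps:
$\left(U + \frac{23344}{-10682}\right) \left(28433 + 10728\right) = \left(5187 + \frac{23344}{-10682}\right) \left(28433 + 10728\right) = \left(5187 + 23344 \left(- \frac{1}{10682}\right)\right) 39161 = \left(5187 - \frac{11672}{5341}\right) 39161 = \frac{27692095}{5341} \cdot 39161 = \frac{1084450132295}{5341}$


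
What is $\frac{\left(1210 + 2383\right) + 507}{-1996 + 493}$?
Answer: $- \frac{4100}{1503} \approx -2.7279$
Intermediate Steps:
$\frac{\left(1210 + 2383\right) + 507}{-1996 + 493} = \frac{3593 + 507}{-1503} = 4100 \left(- \frac{1}{1503}\right) = - \frac{4100}{1503}$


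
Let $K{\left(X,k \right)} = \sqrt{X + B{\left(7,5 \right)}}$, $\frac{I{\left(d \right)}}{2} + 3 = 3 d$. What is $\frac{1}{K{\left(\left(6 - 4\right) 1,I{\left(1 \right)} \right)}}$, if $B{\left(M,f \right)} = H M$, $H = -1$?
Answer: $- \frac{i \sqrt{5}}{5} \approx - 0.44721 i$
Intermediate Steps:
$I{\left(d \right)} = -6 + 6 d$ ($I{\left(d \right)} = -6 + 2 \cdot 3 d = -6 + 6 d$)
$B{\left(M,f \right)} = - M$
$K{\left(X,k \right)} = \sqrt{-7 + X}$ ($K{\left(X,k \right)} = \sqrt{X - 7} = \sqrt{-7 + X}$)
$\frac{1}{K{\left(\left(6 - 4\right) 1,I{\left(1 \right)} \right)}} = \frac{1}{\sqrt{-7 + \left(6 - 4\right) 1}} = \frac{1}{\sqrt{-7 + 2 \cdot 1}} = \frac{1}{\sqrt{-7 + 2}} = \frac{1}{\sqrt{-5}} = \frac{1}{i \sqrt{5}} = - \frac{i \sqrt{5}}{5}$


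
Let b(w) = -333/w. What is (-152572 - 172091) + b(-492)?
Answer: -53244621/164 ≈ -3.2466e+5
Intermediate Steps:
(-152572 - 172091) + b(-492) = (-152572 - 172091) - 333/(-492) = -324663 - 333*(-1/492) = -324663 + 111/164 = -53244621/164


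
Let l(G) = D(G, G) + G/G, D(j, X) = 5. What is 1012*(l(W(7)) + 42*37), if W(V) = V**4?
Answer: 1578720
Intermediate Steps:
l(G) = 6 (l(G) = 5 + G/G = 5 + 1 = 6)
1012*(l(W(7)) + 42*37) = 1012*(6 + 42*37) = 1012*(6 + 1554) = 1012*1560 = 1578720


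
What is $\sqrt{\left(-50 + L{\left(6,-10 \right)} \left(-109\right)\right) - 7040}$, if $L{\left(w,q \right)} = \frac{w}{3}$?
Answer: $6 i \sqrt{203} \approx 85.487 i$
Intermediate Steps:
$L{\left(w,q \right)} = \frac{w}{3}$ ($L{\left(w,q \right)} = w \frac{1}{3} = \frac{w}{3}$)
$\sqrt{\left(-50 + L{\left(6,-10 \right)} \left(-109\right)\right) - 7040} = \sqrt{\left(-50 + \frac{1}{3} \cdot 6 \left(-109\right)\right) - 7040} = \sqrt{\left(-50 + 2 \left(-109\right)\right) - 7040} = \sqrt{\left(-50 - 218\right) - 7040} = \sqrt{-268 - 7040} = \sqrt{-7308} = 6 i \sqrt{203}$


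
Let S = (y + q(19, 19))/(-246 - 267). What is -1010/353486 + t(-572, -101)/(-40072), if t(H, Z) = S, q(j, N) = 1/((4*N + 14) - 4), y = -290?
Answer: -99688391573/34718147821392 ≈ -0.0028714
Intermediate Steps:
q(j, N) = 1/(10 + 4*N) (q(j, N) = 1/((14 + 4*N) - 4) = 1/(10 + 4*N))
S = 2771/4902 (S = (-290 + 1/(2*(5 + 2*19)))/(-246 - 267) = (-290 + 1/(2*(5 + 38)))/(-513) = (-290 + (1/2)/43)*(-1/513) = (-290 + (1/2)*(1/43))*(-1/513) = (-290 + 1/86)*(-1/513) = -24939/86*(-1/513) = 2771/4902 ≈ 0.56528)
t(H, Z) = 2771/4902
-1010/353486 + t(-572, -101)/(-40072) = -1010/353486 + (2771/4902)/(-40072) = -1010*1/353486 + (2771/4902)*(-1/40072) = -505/176743 - 2771/196432944 = -99688391573/34718147821392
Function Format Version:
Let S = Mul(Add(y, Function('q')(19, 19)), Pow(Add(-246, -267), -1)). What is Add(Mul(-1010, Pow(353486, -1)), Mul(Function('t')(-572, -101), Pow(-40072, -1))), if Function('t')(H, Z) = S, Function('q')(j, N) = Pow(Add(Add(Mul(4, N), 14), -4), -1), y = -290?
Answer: Rational(-99688391573, 34718147821392) ≈ -0.0028714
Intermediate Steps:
Function('q')(j, N) = Pow(Add(10, Mul(4, N)), -1) (Function('q')(j, N) = Pow(Add(Add(14, Mul(4, N)), -4), -1) = Pow(Add(10, Mul(4, N)), -1))
S = Rational(2771, 4902) (S = Mul(Add(-290, Mul(Rational(1, 2), Pow(Add(5, Mul(2, 19)), -1))), Pow(Add(-246, -267), -1)) = Mul(Add(-290, Mul(Rational(1, 2), Pow(Add(5, 38), -1))), Pow(-513, -1)) = Mul(Add(-290, Mul(Rational(1, 2), Pow(43, -1))), Rational(-1, 513)) = Mul(Add(-290, Mul(Rational(1, 2), Rational(1, 43))), Rational(-1, 513)) = Mul(Add(-290, Rational(1, 86)), Rational(-1, 513)) = Mul(Rational(-24939, 86), Rational(-1, 513)) = Rational(2771, 4902) ≈ 0.56528)
Function('t')(H, Z) = Rational(2771, 4902)
Add(Mul(-1010, Pow(353486, -1)), Mul(Function('t')(-572, -101), Pow(-40072, -1))) = Add(Mul(-1010, Pow(353486, -1)), Mul(Rational(2771, 4902), Pow(-40072, -1))) = Add(Mul(-1010, Rational(1, 353486)), Mul(Rational(2771, 4902), Rational(-1, 40072))) = Add(Rational(-505, 176743), Rational(-2771, 196432944)) = Rational(-99688391573, 34718147821392)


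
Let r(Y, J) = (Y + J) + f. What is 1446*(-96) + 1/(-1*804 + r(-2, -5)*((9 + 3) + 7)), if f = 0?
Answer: -130070593/937 ≈ -1.3882e+5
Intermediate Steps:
r(Y, J) = J + Y (r(Y, J) = (Y + J) + 0 = (J + Y) + 0 = J + Y)
1446*(-96) + 1/(-1*804 + r(-2, -5)*((9 + 3) + 7)) = 1446*(-96) + 1/(-1*804 + (-5 - 2)*((9 + 3) + 7)) = -138816 + 1/(-804 - 7*(12 + 7)) = -138816 + 1/(-804 - 7*19) = -138816 + 1/(-804 - 133) = -138816 + 1/(-937) = -138816 - 1/937 = -130070593/937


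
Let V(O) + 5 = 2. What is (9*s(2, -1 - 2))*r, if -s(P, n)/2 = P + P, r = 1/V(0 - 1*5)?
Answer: 24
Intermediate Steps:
V(O) = -3 (V(O) = -5 + 2 = -3)
r = -⅓ (r = 1/(-3) = -⅓ ≈ -0.33333)
s(P, n) = -4*P (s(P, n) = -2*(P + P) = -4*P)
(9*s(2, -1 - 2))*r = (9*(-4*2))*(-⅓) = (9*(-8))*(-⅓) = -72*(-⅓) = 24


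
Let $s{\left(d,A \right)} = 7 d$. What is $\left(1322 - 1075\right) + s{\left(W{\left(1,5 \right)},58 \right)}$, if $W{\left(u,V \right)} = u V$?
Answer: $282$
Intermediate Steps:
$W{\left(u,V \right)} = V u$
$\left(1322 - 1075\right) + s{\left(W{\left(1,5 \right)},58 \right)} = \left(1322 - 1075\right) + 7 \cdot 5 \cdot 1 = 247 + 7 \cdot 5 = 247 + 35 = 282$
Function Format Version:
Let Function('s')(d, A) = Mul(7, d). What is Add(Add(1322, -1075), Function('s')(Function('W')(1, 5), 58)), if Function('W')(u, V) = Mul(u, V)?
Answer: 282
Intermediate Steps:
Function('W')(u, V) = Mul(V, u)
Add(Add(1322, -1075), Function('s')(Function('W')(1, 5), 58)) = Add(Add(1322, -1075), Mul(7, Mul(5, 1))) = Add(247, Mul(7, 5)) = Add(247, 35) = 282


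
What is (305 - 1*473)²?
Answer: 28224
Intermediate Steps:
(305 - 1*473)² = (305 - 473)² = (-168)² = 28224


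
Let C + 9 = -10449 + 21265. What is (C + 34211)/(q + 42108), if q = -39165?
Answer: 5002/327 ≈ 15.297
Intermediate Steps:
C = 10807 (C = -9 + (-10449 + 21265) = -9 + 10816 = 10807)
(C + 34211)/(q + 42108) = (10807 + 34211)/(-39165 + 42108) = 45018/2943 = 45018*(1/2943) = 5002/327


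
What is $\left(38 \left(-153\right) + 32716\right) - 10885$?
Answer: $16017$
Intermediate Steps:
$\left(38 \left(-153\right) + 32716\right) - 10885 = \left(-5814 + 32716\right) - 10885 = 26902 - 10885 = 16017$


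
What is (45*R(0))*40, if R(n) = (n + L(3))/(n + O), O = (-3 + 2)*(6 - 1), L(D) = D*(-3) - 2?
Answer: 3960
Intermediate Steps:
L(D) = -2 - 3*D (L(D) = -3*D - 2 = -2 - 3*D)
O = -5 (O = -1*5 = -5)
R(n) = (-11 + n)/(-5 + n) (R(n) = (n + (-2 - 3*3))/(n - 5) = (n + (-2 - 9))/(-5 + n) = (n - 11)/(-5 + n) = (-11 + n)/(-5 + n))
(45*R(0))*40 = (45*((-11 + 0)/(-5 + 0)))*40 = (45*(-11/(-5)))*40 = (45*(-1/5*(-11)))*40 = (45*(11/5))*40 = 99*40 = 3960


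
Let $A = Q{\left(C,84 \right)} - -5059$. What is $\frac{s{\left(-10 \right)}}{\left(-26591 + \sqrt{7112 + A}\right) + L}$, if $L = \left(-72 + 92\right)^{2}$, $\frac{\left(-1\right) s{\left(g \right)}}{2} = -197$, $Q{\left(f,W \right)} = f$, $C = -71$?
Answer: $- \frac{394}{26081} \approx -0.015107$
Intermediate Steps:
$s{\left(g \right)} = 394$ ($s{\left(g \right)} = \left(-2\right) \left(-197\right) = 394$)
$L = 400$ ($L = 20^{2} = 400$)
$A = 4988$ ($A = -71 - -5059 = -71 + 5059 = 4988$)
$\frac{s{\left(-10 \right)}}{\left(-26591 + \sqrt{7112 + A}\right) + L} = \frac{394}{\left(-26591 + \sqrt{7112 + 4988}\right) + 400} = \frac{394}{\left(-26591 + \sqrt{12100}\right) + 400} = \frac{394}{\left(-26591 + 110\right) + 400} = \frac{394}{-26481 + 400} = \frac{394}{-26081} = 394 \left(- \frac{1}{26081}\right) = - \frac{394}{26081}$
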